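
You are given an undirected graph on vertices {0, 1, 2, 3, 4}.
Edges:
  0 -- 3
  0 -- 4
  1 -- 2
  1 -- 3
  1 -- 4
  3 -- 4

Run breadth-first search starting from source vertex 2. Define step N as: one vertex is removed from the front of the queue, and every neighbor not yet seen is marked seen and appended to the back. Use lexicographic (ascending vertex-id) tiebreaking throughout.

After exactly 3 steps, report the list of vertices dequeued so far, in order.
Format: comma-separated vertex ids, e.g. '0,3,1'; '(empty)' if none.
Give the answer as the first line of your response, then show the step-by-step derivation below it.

2,1,3

step 1: dequeue 2; queue=[1]; order=2
step 2: dequeue 1; queue=[3,4]; order=2,1
step 3: dequeue 3; queue=[4,0]; order=2,1,3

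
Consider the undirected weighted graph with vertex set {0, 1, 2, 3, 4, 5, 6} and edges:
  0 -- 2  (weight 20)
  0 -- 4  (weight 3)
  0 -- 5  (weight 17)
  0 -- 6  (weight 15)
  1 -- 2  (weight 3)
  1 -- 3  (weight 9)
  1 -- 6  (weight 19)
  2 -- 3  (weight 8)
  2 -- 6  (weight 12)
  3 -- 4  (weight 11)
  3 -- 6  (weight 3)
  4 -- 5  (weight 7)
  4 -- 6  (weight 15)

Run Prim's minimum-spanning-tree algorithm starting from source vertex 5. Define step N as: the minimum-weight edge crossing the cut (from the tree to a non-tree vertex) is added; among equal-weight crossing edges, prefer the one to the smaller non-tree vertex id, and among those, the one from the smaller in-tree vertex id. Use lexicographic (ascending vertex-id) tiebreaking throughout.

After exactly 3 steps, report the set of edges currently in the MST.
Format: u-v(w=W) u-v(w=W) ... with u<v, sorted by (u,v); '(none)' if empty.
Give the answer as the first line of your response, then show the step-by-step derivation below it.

0-4(w=3) 3-4(w=11) 4-5(w=7)

step 1: add edge 4-5 (w=7); MST = {4-5(w=7)}
step 2: add edge 0-4 (w=3); MST = {0-4(w=3) 4-5(w=7)}
step 3: add edge 3-4 (w=11); MST = {0-4(w=3) 3-4(w=11) 4-5(w=7)}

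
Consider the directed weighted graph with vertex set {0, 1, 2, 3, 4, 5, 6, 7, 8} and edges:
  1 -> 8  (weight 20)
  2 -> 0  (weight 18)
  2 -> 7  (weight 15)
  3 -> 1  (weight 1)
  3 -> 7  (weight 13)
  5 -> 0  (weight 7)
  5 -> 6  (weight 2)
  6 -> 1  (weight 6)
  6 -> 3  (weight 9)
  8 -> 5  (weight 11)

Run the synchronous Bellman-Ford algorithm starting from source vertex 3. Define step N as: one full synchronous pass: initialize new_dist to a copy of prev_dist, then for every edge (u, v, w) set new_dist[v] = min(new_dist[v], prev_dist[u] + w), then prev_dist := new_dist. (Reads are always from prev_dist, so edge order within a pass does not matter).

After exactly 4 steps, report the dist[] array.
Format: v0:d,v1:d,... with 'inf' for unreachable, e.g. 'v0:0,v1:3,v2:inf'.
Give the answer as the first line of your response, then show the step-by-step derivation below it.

v0:39,v1:1,v2:inf,v3:0,v4:inf,v5:32,v6:34,v7:13,v8:21

step 1: dist = v0:inf,v1:1,v2:inf,v3:0,v4:inf,v5:inf,v6:inf,v7:13,v8:inf
step 2: dist = v0:inf,v1:1,v2:inf,v3:0,v4:inf,v5:inf,v6:inf,v7:13,v8:21
step 3: dist = v0:inf,v1:1,v2:inf,v3:0,v4:inf,v5:32,v6:inf,v7:13,v8:21
step 4: dist = v0:39,v1:1,v2:inf,v3:0,v4:inf,v5:32,v6:34,v7:13,v8:21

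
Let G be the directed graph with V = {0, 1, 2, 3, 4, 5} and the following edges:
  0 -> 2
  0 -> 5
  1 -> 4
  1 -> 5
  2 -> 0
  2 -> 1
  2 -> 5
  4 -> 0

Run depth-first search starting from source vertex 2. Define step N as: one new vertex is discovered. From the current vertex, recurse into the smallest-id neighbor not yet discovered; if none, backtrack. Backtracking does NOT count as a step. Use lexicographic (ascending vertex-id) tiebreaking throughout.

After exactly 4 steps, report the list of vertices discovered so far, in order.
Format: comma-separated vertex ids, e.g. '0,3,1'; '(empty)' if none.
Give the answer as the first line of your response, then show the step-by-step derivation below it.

2,0,5,1

step 1: discover 2; path=2; order=2
step 2: discover 0; path=2>0; order=2,0
step 3: discover 5; path=2>0>5; order=2,0,5
step 4: discover 1; path=2>1; order=2,0,5,1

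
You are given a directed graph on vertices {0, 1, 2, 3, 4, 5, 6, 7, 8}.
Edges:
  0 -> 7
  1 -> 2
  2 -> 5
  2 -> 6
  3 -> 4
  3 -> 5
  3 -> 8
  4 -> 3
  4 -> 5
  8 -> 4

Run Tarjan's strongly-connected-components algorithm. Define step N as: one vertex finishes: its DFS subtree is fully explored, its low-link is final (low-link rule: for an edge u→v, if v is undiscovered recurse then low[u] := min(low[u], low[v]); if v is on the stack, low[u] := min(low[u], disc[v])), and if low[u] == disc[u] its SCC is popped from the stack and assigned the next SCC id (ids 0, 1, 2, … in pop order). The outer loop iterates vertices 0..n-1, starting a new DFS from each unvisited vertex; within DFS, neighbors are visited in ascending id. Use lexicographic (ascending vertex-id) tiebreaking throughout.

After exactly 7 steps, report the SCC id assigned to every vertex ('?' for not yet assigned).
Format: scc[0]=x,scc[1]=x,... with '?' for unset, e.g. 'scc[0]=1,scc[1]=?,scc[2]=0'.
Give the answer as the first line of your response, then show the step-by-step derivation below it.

scc[0]=1,scc[1]=5,scc[2]=4,scc[3]=?,scc[4]=?,scc[5]=2,scc[6]=3,scc[7]=0,scc[8]=?

step 1: low=(low[0]=0,low[1]=?,low[2]=?,low[3]=?,low[4]=?,low[5]=?,low[6]=?,low[7]=1,low[8]=?); scc=(scc[0]=?,scc[1]=?,scc[2]=?,scc[3]=?,scc[4]=?,scc[5]=?,scc[6]=?,scc[7]=0,scc[8]=?)
step 2: low=(low[0]=0,low[1]=?,low[2]=?,low[3]=?,low[4]=?,low[5]=?,low[6]=?,low[7]=1,low[8]=?); scc=(scc[0]=1,scc[1]=?,scc[2]=?,scc[3]=?,scc[4]=?,scc[5]=?,scc[6]=?,scc[7]=0,scc[8]=?)
step 3: low=(low[0]=0,low[1]=2,low[2]=3,low[3]=?,low[4]=?,low[5]=4,low[6]=?,low[7]=1,low[8]=?); scc=(scc[0]=1,scc[1]=?,scc[2]=?,scc[3]=?,scc[4]=?,scc[5]=2,scc[6]=?,scc[7]=0,scc[8]=?)
step 4: low=(low[0]=0,low[1]=2,low[2]=3,low[3]=?,low[4]=?,low[5]=4,low[6]=5,low[7]=1,low[8]=?); scc=(scc[0]=1,scc[1]=?,scc[2]=?,scc[3]=?,scc[4]=?,scc[5]=2,scc[6]=3,scc[7]=0,scc[8]=?)
step 5: low=(low[0]=0,low[1]=2,low[2]=3,low[3]=?,low[4]=?,low[5]=4,low[6]=5,low[7]=1,low[8]=?); scc=(scc[0]=1,scc[1]=?,scc[2]=4,scc[3]=?,scc[4]=?,scc[5]=2,scc[6]=3,scc[7]=0,scc[8]=?)
step 6: low=(low[0]=0,low[1]=2,low[2]=3,low[3]=?,low[4]=?,low[5]=4,low[6]=5,low[7]=1,low[8]=?); scc=(scc[0]=1,scc[1]=5,scc[2]=4,scc[3]=?,scc[4]=?,scc[5]=2,scc[6]=3,scc[7]=0,scc[8]=?)
step 7: low=(low[0]=0,low[1]=2,low[2]=3,low[3]=6,low[4]=6,low[5]=4,low[6]=5,low[7]=1,low[8]=?); scc=(scc[0]=1,scc[1]=5,scc[2]=4,scc[3]=?,scc[4]=?,scc[5]=2,scc[6]=3,scc[7]=0,scc[8]=?)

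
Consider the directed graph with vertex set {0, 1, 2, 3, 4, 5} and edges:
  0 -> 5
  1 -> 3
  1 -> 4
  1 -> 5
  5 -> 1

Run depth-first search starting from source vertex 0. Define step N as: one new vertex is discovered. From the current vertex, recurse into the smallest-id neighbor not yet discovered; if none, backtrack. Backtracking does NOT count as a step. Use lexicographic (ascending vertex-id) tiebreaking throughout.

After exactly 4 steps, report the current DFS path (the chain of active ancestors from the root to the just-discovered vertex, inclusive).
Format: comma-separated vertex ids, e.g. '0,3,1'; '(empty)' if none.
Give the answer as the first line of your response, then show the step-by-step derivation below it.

0,5,1,3

step 1: discover 0; path=0; order=0
step 2: discover 5; path=0>5; order=0,5
step 3: discover 1; path=0>5>1; order=0,5,1
step 4: discover 3; path=0>5>1>3; order=0,5,1,3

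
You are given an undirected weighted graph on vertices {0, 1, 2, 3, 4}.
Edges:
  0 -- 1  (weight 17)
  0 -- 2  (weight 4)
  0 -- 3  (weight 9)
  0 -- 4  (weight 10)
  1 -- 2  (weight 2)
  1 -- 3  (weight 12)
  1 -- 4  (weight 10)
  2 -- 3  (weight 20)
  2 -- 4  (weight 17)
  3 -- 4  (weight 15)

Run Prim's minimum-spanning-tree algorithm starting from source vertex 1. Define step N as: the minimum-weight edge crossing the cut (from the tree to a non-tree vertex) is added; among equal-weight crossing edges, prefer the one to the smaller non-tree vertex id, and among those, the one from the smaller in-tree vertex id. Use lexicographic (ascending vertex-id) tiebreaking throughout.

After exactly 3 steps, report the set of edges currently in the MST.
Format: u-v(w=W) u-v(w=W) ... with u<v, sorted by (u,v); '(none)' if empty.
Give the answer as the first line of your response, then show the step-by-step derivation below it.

0-2(w=4) 0-3(w=9) 1-2(w=2)

step 1: add edge 1-2 (w=2); MST = {1-2(w=2)}
step 2: add edge 0-2 (w=4); MST = {0-2(w=4) 1-2(w=2)}
step 3: add edge 0-3 (w=9); MST = {0-2(w=4) 0-3(w=9) 1-2(w=2)}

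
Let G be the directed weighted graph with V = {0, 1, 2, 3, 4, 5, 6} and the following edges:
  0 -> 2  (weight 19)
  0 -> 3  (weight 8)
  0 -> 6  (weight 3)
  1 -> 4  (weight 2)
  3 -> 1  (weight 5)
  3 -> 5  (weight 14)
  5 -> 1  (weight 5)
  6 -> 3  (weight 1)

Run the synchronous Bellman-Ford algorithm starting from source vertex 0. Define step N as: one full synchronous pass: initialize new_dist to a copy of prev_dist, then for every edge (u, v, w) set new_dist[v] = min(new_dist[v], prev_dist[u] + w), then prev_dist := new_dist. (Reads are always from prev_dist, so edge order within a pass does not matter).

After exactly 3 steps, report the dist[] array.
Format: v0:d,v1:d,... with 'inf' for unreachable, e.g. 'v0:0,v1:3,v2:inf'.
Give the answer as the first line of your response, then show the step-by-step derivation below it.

v0:0,v1:9,v2:19,v3:4,v4:15,v5:18,v6:3

step 1: dist = v0:0,v1:inf,v2:19,v3:8,v4:inf,v5:inf,v6:3
step 2: dist = v0:0,v1:13,v2:19,v3:4,v4:inf,v5:22,v6:3
step 3: dist = v0:0,v1:9,v2:19,v3:4,v4:15,v5:18,v6:3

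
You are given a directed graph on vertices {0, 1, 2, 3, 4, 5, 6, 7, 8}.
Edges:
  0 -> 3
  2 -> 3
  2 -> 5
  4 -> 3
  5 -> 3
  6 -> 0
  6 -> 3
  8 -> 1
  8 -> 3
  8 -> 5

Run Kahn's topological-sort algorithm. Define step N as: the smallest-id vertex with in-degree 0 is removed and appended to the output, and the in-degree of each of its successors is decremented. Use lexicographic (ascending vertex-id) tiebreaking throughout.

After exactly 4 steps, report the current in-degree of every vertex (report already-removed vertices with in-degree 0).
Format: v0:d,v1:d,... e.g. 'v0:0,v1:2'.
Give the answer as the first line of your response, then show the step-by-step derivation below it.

v0:0,v1:1,v2:0,v3:2,v4:0,v5:1,v6:0,v7:0,v8:0

step 1: output 2; order=[2]; indeg=(1,1,0,5,0,1,0,0,0)
step 2: output 4; order=[2,4]; indeg=(1,1,0,4,0,1,0,0,0)
step 3: output 6; order=[2,4,6]; indeg=(0,1,0,3,0,1,0,0,0)
step 4: output 0; order=[2,4,6,0]; indeg=(0,1,0,2,0,1,0,0,0)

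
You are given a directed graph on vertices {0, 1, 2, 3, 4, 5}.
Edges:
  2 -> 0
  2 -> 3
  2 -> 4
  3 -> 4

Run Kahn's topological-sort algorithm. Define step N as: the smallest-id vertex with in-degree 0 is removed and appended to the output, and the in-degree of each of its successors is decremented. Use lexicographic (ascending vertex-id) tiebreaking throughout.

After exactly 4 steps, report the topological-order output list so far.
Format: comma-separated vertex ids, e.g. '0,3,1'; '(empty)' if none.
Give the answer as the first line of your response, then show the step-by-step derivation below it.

1,2,0,3

step 1: output 1; order=[1]; indeg=(1,0,0,1,2,0)
step 2: output 2; order=[1,2]; indeg=(0,0,0,0,1,0)
step 3: output 0; order=[1,2,0]; indeg=(0,0,0,0,1,0)
step 4: output 3; order=[1,2,0,3]; indeg=(0,0,0,0,0,0)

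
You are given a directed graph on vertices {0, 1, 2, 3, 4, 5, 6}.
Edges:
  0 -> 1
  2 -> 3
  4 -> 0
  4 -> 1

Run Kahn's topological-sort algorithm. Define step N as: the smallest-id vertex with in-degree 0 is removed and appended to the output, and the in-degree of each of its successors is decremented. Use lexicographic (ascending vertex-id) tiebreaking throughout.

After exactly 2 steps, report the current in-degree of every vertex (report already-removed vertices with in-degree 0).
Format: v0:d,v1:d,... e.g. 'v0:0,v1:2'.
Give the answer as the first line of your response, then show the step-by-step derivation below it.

v0:1,v1:2,v2:0,v3:0,v4:0,v5:0,v6:0

step 1: output 2; order=[2]; indeg=(1,2,0,0,0,0,0)
step 2: output 3; order=[2,3]; indeg=(1,2,0,0,0,0,0)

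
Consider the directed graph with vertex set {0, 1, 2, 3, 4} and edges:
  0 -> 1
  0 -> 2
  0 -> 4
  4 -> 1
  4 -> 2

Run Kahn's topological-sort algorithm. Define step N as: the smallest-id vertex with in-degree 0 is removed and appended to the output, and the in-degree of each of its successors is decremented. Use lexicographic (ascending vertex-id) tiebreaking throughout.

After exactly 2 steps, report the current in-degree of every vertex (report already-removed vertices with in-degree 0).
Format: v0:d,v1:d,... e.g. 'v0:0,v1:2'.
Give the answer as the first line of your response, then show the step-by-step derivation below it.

v0:0,v1:1,v2:1,v3:0,v4:0

step 1: output 0; order=[0]; indeg=(0,1,1,0,0)
step 2: output 3; order=[0,3]; indeg=(0,1,1,0,0)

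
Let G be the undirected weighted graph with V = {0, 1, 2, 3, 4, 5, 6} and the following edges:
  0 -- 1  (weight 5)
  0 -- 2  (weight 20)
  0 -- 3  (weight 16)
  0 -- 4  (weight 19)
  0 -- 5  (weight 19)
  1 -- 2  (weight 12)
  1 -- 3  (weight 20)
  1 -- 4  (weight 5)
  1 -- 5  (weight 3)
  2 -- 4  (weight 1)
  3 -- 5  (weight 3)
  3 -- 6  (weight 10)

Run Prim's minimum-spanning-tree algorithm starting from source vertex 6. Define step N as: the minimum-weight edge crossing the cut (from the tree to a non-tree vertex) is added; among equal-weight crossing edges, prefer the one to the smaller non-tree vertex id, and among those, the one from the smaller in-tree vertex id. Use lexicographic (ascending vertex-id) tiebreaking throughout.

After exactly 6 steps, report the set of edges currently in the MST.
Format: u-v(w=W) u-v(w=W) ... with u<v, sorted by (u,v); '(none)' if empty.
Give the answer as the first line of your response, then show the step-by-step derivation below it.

0-1(w=5) 1-4(w=5) 1-5(w=3) 2-4(w=1) 3-5(w=3) 3-6(w=10)

step 1: add edge 3-6 (w=10); MST = {3-6(w=10)}
step 2: add edge 3-5 (w=3); MST = {3-5(w=3) 3-6(w=10)}
step 3: add edge 1-5 (w=3); MST = {1-5(w=3) 3-5(w=3) 3-6(w=10)}
step 4: add edge 0-1 (w=5); MST = {0-1(w=5) 1-5(w=3) 3-5(w=3) 3-6(w=10)}
step 5: add edge 1-4 (w=5); MST = {0-1(w=5) 1-4(w=5) 1-5(w=3) 3-5(w=3) 3-6(w=10)}
step 6: add edge 2-4 (w=1); MST = {0-1(w=5) 1-4(w=5) 1-5(w=3) 2-4(w=1) 3-5(w=3) 3-6(w=10)}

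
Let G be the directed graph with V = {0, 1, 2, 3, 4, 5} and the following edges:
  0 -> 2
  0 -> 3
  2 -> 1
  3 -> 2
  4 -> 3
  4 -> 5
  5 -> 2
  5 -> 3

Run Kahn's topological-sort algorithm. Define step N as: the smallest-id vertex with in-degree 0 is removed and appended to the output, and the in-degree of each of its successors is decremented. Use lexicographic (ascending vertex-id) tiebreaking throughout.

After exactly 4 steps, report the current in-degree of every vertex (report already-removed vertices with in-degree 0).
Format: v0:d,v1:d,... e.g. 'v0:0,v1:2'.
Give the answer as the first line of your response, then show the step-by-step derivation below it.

v0:0,v1:1,v2:0,v3:0,v4:0,v5:0

step 1: output 0; order=[0]; indeg=(0,1,2,2,0,1)
step 2: output 4; order=[0,4]; indeg=(0,1,2,1,0,0)
step 3: output 5; order=[0,4,5]; indeg=(0,1,1,0,0,0)
step 4: output 3; order=[0,4,5,3]; indeg=(0,1,0,0,0,0)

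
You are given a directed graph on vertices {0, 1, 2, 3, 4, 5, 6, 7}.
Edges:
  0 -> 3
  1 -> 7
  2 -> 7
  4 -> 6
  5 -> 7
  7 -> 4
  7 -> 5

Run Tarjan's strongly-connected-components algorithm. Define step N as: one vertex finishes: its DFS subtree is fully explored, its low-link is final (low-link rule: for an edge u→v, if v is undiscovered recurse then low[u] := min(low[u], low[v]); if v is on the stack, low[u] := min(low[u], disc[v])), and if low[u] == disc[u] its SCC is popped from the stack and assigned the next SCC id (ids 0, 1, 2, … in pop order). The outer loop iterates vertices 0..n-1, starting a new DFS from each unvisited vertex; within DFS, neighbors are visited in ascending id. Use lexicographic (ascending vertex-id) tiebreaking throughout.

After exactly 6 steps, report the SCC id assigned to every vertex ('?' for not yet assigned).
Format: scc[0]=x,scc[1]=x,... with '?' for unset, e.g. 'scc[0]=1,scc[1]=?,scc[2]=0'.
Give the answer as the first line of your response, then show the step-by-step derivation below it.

scc[0]=1,scc[1]=?,scc[2]=?,scc[3]=0,scc[4]=3,scc[5]=4,scc[6]=2,scc[7]=4

step 1: low=(low[0]=0,low[1]=?,low[2]=?,low[3]=1,low[4]=?,low[5]=?,low[6]=?,low[7]=?); scc=(scc[0]=?,scc[1]=?,scc[2]=?,scc[3]=0,scc[4]=?,scc[5]=?,scc[6]=?,scc[7]=?)
step 2: low=(low[0]=0,low[1]=?,low[2]=?,low[3]=1,low[4]=?,low[5]=?,low[6]=?,low[7]=?); scc=(scc[0]=1,scc[1]=?,scc[2]=?,scc[3]=0,scc[4]=?,scc[5]=?,scc[6]=?,scc[7]=?)
step 3: low=(low[0]=0,low[1]=2,low[2]=?,low[3]=1,low[4]=4,low[5]=?,low[6]=5,low[7]=3); scc=(scc[0]=1,scc[1]=?,scc[2]=?,scc[3]=0,scc[4]=?,scc[5]=?,scc[6]=2,scc[7]=?)
step 4: low=(low[0]=0,low[1]=2,low[2]=?,low[3]=1,low[4]=4,low[5]=?,low[6]=5,low[7]=3); scc=(scc[0]=1,scc[1]=?,scc[2]=?,scc[3]=0,scc[4]=3,scc[5]=?,scc[6]=2,scc[7]=?)
step 5: low=(low[0]=0,low[1]=2,low[2]=?,low[3]=1,low[4]=4,low[5]=3,low[6]=5,low[7]=3); scc=(scc[0]=1,scc[1]=?,scc[2]=?,scc[3]=0,scc[4]=3,scc[5]=?,scc[6]=2,scc[7]=?)
step 6: low=(low[0]=0,low[1]=2,low[2]=?,low[3]=1,low[4]=4,low[5]=3,low[6]=5,low[7]=3); scc=(scc[0]=1,scc[1]=?,scc[2]=?,scc[3]=0,scc[4]=3,scc[5]=4,scc[6]=2,scc[7]=4)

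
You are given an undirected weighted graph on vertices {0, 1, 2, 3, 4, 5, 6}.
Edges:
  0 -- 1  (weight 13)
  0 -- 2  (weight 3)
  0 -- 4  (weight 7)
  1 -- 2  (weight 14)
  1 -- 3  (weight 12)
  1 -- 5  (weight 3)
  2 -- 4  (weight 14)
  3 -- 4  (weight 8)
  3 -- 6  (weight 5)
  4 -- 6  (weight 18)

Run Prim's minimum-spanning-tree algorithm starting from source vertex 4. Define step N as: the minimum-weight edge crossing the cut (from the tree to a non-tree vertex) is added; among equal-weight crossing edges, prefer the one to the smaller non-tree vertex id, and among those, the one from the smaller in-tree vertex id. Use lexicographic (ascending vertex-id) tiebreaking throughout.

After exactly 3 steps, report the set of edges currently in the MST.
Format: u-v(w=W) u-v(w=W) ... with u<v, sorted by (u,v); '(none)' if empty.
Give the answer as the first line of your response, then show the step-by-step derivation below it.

0-2(w=3) 0-4(w=7) 3-4(w=8)

step 1: add edge 0-4 (w=7); MST = {0-4(w=7)}
step 2: add edge 0-2 (w=3); MST = {0-2(w=3) 0-4(w=7)}
step 3: add edge 3-4 (w=8); MST = {0-2(w=3) 0-4(w=7) 3-4(w=8)}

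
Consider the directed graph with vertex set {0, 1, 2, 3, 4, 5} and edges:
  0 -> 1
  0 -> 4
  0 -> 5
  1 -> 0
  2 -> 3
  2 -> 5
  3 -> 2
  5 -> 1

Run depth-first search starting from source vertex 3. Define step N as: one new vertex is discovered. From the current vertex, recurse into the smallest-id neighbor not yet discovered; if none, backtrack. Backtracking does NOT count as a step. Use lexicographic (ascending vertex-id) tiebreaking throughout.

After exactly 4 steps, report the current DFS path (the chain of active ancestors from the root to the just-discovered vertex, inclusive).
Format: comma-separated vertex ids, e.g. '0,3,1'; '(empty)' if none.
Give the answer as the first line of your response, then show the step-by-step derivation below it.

3,2,5,1

step 1: discover 3; path=3; order=3
step 2: discover 2; path=3>2; order=3,2
step 3: discover 5; path=3>2>5; order=3,2,5
step 4: discover 1; path=3>2>5>1; order=3,2,5,1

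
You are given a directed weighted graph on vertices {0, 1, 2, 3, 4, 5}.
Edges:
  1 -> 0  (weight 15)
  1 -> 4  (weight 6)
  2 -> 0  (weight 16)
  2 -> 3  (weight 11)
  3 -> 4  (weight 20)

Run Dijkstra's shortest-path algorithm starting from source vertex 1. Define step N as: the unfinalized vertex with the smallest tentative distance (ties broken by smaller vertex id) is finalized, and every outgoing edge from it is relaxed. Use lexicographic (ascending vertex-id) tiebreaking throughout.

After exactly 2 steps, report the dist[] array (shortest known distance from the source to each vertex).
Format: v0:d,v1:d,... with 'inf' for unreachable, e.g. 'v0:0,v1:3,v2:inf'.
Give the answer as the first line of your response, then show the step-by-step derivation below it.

v0:15,v1:0,v2:inf,v3:inf,v4:6,v5:inf

step 1: dist = v0:15,v1:0,v2:inf,v3:inf,v4:6,v5:inf
step 2: dist = v0:15,v1:0,v2:inf,v3:inf,v4:6,v5:inf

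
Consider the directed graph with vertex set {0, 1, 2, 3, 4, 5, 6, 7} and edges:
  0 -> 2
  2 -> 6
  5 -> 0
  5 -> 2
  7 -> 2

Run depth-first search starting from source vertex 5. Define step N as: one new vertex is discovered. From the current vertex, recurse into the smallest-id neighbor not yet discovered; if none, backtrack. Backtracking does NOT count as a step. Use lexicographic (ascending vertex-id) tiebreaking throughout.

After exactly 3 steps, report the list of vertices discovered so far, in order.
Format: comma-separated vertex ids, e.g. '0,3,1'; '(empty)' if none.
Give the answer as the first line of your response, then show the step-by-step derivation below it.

5,0,2

step 1: discover 5; path=5; order=5
step 2: discover 0; path=5>0; order=5,0
step 3: discover 2; path=5>0>2; order=5,0,2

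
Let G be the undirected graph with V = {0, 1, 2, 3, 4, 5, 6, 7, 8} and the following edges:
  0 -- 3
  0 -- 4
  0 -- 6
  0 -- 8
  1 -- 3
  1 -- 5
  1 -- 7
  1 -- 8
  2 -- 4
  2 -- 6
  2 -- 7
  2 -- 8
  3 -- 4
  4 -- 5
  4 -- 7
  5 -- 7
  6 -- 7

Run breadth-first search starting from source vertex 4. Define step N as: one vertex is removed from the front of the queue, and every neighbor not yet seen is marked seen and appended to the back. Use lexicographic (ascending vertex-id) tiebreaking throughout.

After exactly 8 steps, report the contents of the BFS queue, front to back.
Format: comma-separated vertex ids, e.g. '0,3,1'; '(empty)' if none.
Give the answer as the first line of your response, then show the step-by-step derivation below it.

1

step 1: dequeue 4; queue=[0,2,3,5,7]; order=4
step 2: dequeue 0; queue=[2,3,5,7,6,8]; order=4,0
step 3: dequeue 2; queue=[3,5,7,6,8]; order=4,0,2
step 4: dequeue 3; queue=[5,7,6,8,1]; order=4,0,2,3
step 5: dequeue 5; queue=[7,6,8,1]; order=4,0,2,3,5
step 6: dequeue 7; queue=[6,8,1]; order=4,0,2,3,5,7
step 7: dequeue 6; queue=[8,1]; order=4,0,2,3,5,7,6
step 8: dequeue 8; queue=[1]; order=4,0,2,3,5,7,6,8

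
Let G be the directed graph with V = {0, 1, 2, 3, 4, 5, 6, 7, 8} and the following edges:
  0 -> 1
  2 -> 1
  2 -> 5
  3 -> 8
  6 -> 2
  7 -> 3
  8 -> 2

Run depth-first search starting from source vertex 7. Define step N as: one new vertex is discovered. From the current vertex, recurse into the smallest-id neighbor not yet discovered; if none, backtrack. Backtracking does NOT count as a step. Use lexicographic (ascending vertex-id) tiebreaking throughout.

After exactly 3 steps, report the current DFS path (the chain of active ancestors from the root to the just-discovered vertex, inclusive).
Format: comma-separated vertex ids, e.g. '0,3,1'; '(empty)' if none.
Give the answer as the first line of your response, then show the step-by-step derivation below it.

7,3,8

step 1: discover 7; path=7; order=7
step 2: discover 3; path=7>3; order=7,3
step 3: discover 8; path=7>3>8; order=7,3,8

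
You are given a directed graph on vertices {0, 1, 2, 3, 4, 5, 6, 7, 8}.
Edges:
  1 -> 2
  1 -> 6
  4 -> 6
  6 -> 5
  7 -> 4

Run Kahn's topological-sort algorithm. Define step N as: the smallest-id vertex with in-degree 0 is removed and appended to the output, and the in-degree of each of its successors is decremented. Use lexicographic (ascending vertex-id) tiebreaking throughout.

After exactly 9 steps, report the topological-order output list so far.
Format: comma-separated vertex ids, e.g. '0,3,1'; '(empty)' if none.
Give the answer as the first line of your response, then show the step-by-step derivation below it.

0,1,2,3,7,4,6,5,8

step 1: output 0; order=[0]; indeg=(0,0,1,0,1,1,2,0,0)
step 2: output 1; order=[0,1]; indeg=(0,0,0,0,1,1,1,0,0)
step 3: output 2; order=[0,1,2]; indeg=(0,0,0,0,1,1,1,0,0)
step 4: output 3; order=[0,1,2,3]; indeg=(0,0,0,0,1,1,1,0,0)
step 5: output 7; order=[0,1,2,3,7]; indeg=(0,0,0,0,0,1,1,0,0)
step 6: output 4; order=[0,1,2,3,7,4]; indeg=(0,0,0,0,0,1,0,0,0)
step 7: output 6; order=[0,1,2,3,7,4,6]; indeg=(0,0,0,0,0,0,0,0,0)
step 8: output 5; order=[0,1,2,3,7,4,6,5]; indeg=(0,0,0,0,0,0,0,0,0)
step 9: output 8; order=[0,1,2,3,7,4,6,5,8]; indeg=(0,0,0,0,0,0,0,0,0)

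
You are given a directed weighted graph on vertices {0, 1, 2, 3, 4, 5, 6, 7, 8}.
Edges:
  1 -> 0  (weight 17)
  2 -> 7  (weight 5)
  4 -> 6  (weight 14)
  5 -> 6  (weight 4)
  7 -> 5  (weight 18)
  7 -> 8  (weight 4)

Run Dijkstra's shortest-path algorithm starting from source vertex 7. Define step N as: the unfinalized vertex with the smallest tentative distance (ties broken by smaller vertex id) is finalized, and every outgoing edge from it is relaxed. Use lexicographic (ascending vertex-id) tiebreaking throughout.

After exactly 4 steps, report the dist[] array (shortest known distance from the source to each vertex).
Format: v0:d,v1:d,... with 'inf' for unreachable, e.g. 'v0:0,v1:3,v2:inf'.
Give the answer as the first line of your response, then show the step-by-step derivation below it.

v0:inf,v1:inf,v2:inf,v3:inf,v4:inf,v5:18,v6:22,v7:0,v8:4

step 1: dist = v0:inf,v1:inf,v2:inf,v3:inf,v4:inf,v5:18,v6:inf,v7:0,v8:4
step 2: dist = v0:inf,v1:inf,v2:inf,v3:inf,v4:inf,v5:18,v6:inf,v7:0,v8:4
step 3: dist = v0:inf,v1:inf,v2:inf,v3:inf,v4:inf,v5:18,v6:22,v7:0,v8:4
step 4: dist = v0:inf,v1:inf,v2:inf,v3:inf,v4:inf,v5:18,v6:22,v7:0,v8:4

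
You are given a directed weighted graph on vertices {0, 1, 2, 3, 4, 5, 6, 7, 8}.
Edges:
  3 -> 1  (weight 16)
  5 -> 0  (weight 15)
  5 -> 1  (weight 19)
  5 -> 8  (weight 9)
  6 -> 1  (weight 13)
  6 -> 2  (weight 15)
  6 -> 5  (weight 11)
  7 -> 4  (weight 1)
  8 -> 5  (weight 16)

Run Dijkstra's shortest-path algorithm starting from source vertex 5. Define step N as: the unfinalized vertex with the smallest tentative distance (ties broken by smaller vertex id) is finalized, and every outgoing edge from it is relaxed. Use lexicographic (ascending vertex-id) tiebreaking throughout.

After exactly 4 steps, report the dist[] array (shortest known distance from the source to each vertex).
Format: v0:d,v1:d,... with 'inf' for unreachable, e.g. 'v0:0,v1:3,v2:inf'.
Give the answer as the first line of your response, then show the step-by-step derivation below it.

v0:15,v1:19,v2:inf,v3:inf,v4:inf,v5:0,v6:inf,v7:inf,v8:9

step 1: dist = v0:15,v1:19,v2:inf,v3:inf,v4:inf,v5:0,v6:inf,v7:inf,v8:9
step 2: dist = v0:15,v1:19,v2:inf,v3:inf,v4:inf,v5:0,v6:inf,v7:inf,v8:9
step 3: dist = v0:15,v1:19,v2:inf,v3:inf,v4:inf,v5:0,v6:inf,v7:inf,v8:9
step 4: dist = v0:15,v1:19,v2:inf,v3:inf,v4:inf,v5:0,v6:inf,v7:inf,v8:9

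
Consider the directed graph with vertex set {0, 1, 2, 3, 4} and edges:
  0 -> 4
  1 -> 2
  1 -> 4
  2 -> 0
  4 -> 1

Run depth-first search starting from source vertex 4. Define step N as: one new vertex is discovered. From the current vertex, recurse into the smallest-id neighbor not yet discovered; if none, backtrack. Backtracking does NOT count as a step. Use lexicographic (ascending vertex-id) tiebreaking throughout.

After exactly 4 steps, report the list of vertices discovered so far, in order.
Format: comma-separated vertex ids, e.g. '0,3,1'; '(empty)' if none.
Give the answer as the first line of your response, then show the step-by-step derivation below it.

4,1,2,0

step 1: discover 4; path=4; order=4
step 2: discover 1; path=4>1; order=4,1
step 3: discover 2; path=4>1>2; order=4,1,2
step 4: discover 0; path=4>1>2>0; order=4,1,2,0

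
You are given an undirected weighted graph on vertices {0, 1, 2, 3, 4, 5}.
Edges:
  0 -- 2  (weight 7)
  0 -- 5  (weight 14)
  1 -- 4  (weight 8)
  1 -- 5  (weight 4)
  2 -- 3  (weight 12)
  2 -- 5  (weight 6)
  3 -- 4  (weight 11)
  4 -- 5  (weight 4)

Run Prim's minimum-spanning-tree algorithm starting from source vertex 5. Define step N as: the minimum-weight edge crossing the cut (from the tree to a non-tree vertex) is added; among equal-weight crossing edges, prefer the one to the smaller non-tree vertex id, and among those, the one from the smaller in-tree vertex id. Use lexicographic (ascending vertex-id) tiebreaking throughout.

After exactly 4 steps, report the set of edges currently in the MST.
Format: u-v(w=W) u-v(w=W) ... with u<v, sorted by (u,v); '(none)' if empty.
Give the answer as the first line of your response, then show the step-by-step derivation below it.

0-2(w=7) 1-5(w=4) 2-5(w=6) 4-5(w=4)

step 1: add edge 1-5 (w=4); MST = {1-5(w=4)}
step 2: add edge 4-5 (w=4); MST = {1-5(w=4) 4-5(w=4)}
step 3: add edge 2-5 (w=6); MST = {1-5(w=4) 2-5(w=6) 4-5(w=4)}
step 4: add edge 0-2 (w=7); MST = {0-2(w=7) 1-5(w=4) 2-5(w=6) 4-5(w=4)}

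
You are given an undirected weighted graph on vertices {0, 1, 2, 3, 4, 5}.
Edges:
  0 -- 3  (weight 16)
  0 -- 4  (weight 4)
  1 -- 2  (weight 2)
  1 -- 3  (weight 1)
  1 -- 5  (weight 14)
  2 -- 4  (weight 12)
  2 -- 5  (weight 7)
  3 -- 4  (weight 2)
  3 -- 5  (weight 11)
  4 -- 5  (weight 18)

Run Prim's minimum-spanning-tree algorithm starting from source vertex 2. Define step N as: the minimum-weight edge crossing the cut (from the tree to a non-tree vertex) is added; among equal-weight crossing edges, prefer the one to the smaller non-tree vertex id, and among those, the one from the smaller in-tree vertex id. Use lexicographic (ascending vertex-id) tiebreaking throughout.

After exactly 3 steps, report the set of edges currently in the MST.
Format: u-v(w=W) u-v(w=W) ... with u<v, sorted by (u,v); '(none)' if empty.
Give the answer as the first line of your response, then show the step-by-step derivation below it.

1-2(w=2) 1-3(w=1) 3-4(w=2)

step 1: add edge 1-2 (w=2); MST = {1-2(w=2)}
step 2: add edge 1-3 (w=1); MST = {1-2(w=2) 1-3(w=1)}
step 3: add edge 3-4 (w=2); MST = {1-2(w=2) 1-3(w=1) 3-4(w=2)}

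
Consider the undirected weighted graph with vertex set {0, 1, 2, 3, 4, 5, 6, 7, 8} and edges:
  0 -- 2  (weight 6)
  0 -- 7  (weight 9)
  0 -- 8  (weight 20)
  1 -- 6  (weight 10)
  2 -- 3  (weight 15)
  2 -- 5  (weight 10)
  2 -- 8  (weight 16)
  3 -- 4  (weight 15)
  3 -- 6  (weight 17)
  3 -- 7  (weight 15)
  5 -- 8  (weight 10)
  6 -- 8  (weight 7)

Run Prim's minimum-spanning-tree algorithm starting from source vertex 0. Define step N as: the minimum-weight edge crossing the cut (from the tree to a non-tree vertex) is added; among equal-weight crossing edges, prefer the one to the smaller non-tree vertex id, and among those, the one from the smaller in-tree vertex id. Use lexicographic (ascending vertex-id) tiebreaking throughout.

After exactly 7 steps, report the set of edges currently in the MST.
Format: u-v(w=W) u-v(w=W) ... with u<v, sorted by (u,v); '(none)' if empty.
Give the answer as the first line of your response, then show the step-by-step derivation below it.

0-2(w=6) 0-7(w=9) 1-6(w=10) 2-3(w=15) 2-5(w=10) 5-8(w=10) 6-8(w=7)

step 1: add edge 0-2 (w=6); MST = {0-2(w=6)}
step 2: add edge 0-7 (w=9); MST = {0-2(w=6) 0-7(w=9)}
step 3: add edge 2-5 (w=10); MST = {0-2(w=6) 0-7(w=9) 2-5(w=10)}
step 4: add edge 5-8 (w=10); MST = {0-2(w=6) 0-7(w=9) 2-5(w=10) 5-8(w=10)}
step 5: add edge 6-8 (w=7); MST = {0-2(w=6) 0-7(w=9) 2-5(w=10) 5-8(w=10) 6-8(w=7)}
step 6: add edge 1-6 (w=10); MST = {0-2(w=6) 0-7(w=9) 1-6(w=10) 2-5(w=10) 5-8(w=10) 6-8(w=7)}
step 7: add edge 2-3 (w=15); MST = {0-2(w=6) 0-7(w=9) 1-6(w=10) 2-3(w=15) 2-5(w=10) 5-8(w=10) 6-8(w=7)}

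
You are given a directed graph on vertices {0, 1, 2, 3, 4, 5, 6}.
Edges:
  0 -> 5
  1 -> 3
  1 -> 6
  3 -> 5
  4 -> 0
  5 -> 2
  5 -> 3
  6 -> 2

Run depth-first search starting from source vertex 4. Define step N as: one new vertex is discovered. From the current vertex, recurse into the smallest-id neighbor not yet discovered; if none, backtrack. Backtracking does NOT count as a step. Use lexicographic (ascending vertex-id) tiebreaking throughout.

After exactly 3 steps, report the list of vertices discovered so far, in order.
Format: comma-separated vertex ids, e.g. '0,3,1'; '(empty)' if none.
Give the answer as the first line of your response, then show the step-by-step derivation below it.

4,0,5

step 1: discover 4; path=4; order=4
step 2: discover 0; path=4>0; order=4,0
step 3: discover 5; path=4>0>5; order=4,0,5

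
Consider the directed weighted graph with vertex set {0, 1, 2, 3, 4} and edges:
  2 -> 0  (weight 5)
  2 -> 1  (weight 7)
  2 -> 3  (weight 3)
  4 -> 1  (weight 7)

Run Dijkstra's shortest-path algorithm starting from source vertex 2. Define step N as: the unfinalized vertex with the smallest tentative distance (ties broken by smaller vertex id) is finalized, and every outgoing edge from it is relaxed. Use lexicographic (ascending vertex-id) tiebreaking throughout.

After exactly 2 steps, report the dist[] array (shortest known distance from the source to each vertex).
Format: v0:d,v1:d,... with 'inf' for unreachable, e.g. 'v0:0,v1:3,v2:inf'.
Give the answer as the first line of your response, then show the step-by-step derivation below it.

v0:5,v1:7,v2:0,v3:3,v4:inf

step 1: dist = v0:5,v1:7,v2:0,v3:3,v4:inf
step 2: dist = v0:5,v1:7,v2:0,v3:3,v4:inf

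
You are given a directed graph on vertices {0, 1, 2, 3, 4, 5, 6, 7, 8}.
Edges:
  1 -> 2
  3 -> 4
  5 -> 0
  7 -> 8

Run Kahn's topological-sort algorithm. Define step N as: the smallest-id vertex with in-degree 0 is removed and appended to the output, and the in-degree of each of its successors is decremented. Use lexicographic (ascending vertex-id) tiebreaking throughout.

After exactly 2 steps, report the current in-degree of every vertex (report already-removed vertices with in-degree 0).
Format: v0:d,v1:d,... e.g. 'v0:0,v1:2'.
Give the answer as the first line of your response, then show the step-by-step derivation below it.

v0:1,v1:0,v2:0,v3:0,v4:1,v5:0,v6:0,v7:0,v8:1

step 1: output 1; order=[1]; indeg=(1,0,0,0,1,0,0,0,1)
step 2: output 2; order=[1,2]; indeg=(1,0,0,0,1,0,0,0,1)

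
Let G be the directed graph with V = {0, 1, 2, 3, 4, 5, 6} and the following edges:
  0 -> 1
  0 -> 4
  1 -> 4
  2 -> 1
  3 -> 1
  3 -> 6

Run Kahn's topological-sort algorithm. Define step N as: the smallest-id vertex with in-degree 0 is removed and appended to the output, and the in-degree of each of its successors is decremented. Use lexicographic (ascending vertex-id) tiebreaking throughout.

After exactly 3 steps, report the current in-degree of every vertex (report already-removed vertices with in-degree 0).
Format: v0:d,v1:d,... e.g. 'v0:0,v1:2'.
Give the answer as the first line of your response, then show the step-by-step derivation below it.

v0:0,v1:0,v2:0,v3:0,v4:1,v5:0,v6:0

step 1: output 0; order=[0]; indeg=(0,2,0,0,1,0,1)
step 2: output 2; order=[0,2]; indeg=(0,1,0,0,1,0,1)
step 3: output 3; order=[0,2,3]; indeg=(0,0,0,0,1,0,0)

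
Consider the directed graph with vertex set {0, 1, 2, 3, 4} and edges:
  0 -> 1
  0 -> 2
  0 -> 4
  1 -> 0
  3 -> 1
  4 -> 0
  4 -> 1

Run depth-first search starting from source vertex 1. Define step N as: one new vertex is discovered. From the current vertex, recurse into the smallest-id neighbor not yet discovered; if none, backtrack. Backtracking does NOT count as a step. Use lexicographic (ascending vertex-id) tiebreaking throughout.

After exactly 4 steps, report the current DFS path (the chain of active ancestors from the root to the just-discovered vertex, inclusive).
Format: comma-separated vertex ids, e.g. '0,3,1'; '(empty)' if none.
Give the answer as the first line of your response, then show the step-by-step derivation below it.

1,0,4

step 1: discover 1; path=1; order=1
step 2: discover 0; path=1>0; order=1,0
step 3: discover 2; path=1>0>2; order=1,0,2
step 4: discover 4; path=1>0>4; order=1,0,2,4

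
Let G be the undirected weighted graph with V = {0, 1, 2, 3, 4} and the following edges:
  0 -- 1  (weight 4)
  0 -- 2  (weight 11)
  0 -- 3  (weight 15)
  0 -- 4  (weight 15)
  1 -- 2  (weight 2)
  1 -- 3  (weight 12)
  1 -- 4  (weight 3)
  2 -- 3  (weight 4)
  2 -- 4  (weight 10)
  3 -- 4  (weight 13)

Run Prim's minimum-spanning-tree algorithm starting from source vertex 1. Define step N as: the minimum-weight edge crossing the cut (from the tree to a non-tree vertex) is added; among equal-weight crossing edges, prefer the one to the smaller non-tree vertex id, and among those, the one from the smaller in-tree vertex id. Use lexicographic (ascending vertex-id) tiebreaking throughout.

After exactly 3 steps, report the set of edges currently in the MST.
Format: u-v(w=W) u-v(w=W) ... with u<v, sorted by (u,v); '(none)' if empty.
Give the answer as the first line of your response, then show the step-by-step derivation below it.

0-1(w=4) 1-2(w=2) 1-4(w=3)

step 1: add edge 1-2 (w=2); MST = {1-2(w=2)}
step 2: add edge 1-4 (w=3); MST = {1-2(w=2) 1-4(w=3)}
step 3: add edge 0-1 (w=4); MST = {0-1(w=4) 1-2(w=2) 1-4(w=3)}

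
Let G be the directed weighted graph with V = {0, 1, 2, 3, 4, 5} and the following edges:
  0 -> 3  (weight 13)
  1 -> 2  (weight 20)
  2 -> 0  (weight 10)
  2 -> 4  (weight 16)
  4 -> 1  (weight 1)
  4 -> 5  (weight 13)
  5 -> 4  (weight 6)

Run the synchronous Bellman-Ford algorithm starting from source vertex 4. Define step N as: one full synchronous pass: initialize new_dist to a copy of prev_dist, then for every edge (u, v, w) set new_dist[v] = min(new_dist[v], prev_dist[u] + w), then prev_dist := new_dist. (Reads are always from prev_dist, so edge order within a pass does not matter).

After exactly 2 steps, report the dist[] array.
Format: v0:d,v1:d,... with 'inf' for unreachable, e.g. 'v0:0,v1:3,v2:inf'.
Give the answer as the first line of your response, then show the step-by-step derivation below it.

v0:inf,v1:1,v2:21,v3:inf,v4:0,v5:13

step 1: dist = v0:inf,v1:1,v2:inf,v3:inf,v4:0,v5:13
step 2: dist = v0:inf,v1:1,v2:21,v3:inf,v4:0,v5:13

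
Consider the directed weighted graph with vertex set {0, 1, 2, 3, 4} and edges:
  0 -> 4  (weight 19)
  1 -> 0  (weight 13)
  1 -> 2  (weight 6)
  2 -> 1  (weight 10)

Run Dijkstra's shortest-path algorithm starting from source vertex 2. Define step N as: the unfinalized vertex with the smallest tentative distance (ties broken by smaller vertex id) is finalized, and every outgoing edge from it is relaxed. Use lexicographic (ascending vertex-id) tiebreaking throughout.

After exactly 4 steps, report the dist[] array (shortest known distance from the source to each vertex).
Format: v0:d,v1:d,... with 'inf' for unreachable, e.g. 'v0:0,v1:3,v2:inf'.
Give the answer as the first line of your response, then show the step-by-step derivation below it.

v0:23,v1:10,v2:0,v3:inf,v4:42

step 1: dist = v0:inf,v1:10,v2:0,v3:inf,v4:inf
step 2: dist = v0:23,v1:10,v2:0,v3:inf,v4:inf
step 3: dist = v0:23,v1:10,v2:0,v3:inf,v4:42
step 4: dist = v0:23,v1:10,v2:0,v3:inf,v4:42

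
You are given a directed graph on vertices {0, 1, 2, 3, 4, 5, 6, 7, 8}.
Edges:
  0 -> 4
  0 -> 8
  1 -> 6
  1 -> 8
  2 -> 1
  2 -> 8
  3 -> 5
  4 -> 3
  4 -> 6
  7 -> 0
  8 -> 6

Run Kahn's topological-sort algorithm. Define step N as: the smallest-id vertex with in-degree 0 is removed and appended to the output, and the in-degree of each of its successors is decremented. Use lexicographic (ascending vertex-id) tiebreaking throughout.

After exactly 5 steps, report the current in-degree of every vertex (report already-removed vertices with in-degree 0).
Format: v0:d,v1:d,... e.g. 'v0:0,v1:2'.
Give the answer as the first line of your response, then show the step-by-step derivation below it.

v0:0,v1:0,v2:0,v3:0,v4:0,v5:1,v6:1,v7:0,v8:0

step 1: output 2; order=[2]; indeg=(1,0,0,1,1,1,3,0,2)
step 2: output 1; order=[2,1]; indeg=(1,0,0,1,1,1,2,0,1)
step 3: output 7; order=[2,1,7]; indeg=(0,0,0,1,1,1,2,0,1)
step 4: output 0; order=[2,1,7,0]; indeg=(0,0,0,1,0,1,2,0,0)
step 5: output 4; order=[2,1,7,0,4]; indeg=(0,0,0,0,0,1,1,0,0)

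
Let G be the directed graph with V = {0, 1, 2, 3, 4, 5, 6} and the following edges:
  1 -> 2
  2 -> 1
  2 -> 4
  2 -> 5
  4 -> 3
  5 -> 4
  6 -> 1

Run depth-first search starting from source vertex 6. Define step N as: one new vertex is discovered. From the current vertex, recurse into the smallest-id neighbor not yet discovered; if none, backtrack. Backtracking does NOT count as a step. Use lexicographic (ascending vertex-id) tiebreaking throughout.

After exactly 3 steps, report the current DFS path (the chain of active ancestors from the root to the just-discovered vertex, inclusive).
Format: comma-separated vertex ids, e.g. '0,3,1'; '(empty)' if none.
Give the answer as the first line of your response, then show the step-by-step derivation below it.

6,1,2

step 1: discover 6; path=6; order=6
step 2: discover 1; path=6>1; order=6,1
step 3: discover 2; path=6>1>2; order=6,1,2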